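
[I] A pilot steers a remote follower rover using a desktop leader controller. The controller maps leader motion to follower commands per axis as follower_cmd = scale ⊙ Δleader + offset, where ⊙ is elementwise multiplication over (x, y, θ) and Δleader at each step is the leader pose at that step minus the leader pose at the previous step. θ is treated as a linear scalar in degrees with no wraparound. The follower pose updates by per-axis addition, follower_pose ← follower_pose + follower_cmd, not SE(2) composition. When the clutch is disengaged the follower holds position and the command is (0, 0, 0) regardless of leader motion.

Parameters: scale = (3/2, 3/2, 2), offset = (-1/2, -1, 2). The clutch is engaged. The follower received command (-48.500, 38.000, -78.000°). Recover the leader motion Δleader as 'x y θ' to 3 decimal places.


-32.000 26.000 -40.000

axis x: (-48.500 − -1/2) / (3/2) = -32.000
axis y: (38.000 − -1) / (3/2) = 26.000
axis θ: (-78.000 − 2) / (2) = -40.000


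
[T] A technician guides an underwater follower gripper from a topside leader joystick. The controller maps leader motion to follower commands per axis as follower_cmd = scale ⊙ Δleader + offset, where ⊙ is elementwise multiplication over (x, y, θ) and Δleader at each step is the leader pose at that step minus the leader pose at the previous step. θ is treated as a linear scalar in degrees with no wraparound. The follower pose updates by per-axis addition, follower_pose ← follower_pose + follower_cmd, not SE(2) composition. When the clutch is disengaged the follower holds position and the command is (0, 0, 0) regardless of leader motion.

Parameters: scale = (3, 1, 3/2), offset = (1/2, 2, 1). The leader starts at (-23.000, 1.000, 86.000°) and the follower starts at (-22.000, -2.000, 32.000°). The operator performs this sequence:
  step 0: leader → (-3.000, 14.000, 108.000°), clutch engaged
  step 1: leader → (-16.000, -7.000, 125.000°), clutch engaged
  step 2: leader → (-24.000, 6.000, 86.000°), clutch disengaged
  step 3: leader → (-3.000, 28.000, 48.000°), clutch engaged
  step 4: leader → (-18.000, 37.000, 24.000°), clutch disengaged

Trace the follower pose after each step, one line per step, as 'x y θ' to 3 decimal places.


step 0: Δleader=(20.000, 13.000, 22.000°), engaged; cmd=(60.500, 15.000, 34.000°) → follower=(38.500, 13.000, 66.000°)
step 1: Δleader=(-13.000, -21.000, 17.000°), engaged; cmd=(-38.500, -19.000, 26.500°) → follower=(0.000, -6.000, 92.500°)
step 2: Δleader=(-8.000, 13.000, -39.000°), disengaged; cmd=(0,0,0) → follower holds at (0.000, -6.000, 92.500°)
step 3: Δleader=(21.000, 22.000, -38.000°), engaged; cmd=(63.500, 24.000, -56.000°) → follower=(63.500, 18.000, 36.500°)
step 4: Δleader=(-15.000, 9.000, -24.000°), disengaged; cmd=(0,0,0) → follower holds at (63.500, 18.000, 36.500°)

38.500 13.000 66.000
0.000 -6.000 92.500
0.000 -6.000 92.500
63.500 18.000 36.500
63.500 18.000 36.500


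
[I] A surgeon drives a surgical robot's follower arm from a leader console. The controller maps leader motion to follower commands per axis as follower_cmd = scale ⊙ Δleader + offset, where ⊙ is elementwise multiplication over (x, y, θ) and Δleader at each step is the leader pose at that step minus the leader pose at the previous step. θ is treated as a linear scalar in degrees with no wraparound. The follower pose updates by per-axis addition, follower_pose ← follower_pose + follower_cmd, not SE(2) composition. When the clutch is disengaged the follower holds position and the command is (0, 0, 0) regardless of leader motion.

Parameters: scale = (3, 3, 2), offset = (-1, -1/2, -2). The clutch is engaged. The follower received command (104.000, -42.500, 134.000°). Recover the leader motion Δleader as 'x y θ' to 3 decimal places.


axis x: (104.000 − -1) / (3) = 35.000
axis y: (-42.500 − -1/2) / (3) = -14.000
axis θ: (134.000 − -2) / (2) = 68.000

35.000 -14.000 68.000


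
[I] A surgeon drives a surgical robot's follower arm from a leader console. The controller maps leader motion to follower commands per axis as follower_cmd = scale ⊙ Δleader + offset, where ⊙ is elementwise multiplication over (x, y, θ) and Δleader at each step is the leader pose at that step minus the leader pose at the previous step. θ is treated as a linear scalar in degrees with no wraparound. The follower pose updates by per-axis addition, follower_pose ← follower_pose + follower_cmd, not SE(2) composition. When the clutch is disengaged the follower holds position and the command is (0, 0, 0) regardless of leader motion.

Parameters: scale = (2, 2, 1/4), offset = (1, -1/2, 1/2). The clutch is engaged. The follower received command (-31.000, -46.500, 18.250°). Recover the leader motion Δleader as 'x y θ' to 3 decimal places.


-16.000 -23.000 71.000

axis x: (-31.000 − 1) / (2) = -16.000
axis y: (-46.500 − -1/2) / (2) = -23.000
axis θ: (18.250 − 1/2) / (1/4) = 71.000


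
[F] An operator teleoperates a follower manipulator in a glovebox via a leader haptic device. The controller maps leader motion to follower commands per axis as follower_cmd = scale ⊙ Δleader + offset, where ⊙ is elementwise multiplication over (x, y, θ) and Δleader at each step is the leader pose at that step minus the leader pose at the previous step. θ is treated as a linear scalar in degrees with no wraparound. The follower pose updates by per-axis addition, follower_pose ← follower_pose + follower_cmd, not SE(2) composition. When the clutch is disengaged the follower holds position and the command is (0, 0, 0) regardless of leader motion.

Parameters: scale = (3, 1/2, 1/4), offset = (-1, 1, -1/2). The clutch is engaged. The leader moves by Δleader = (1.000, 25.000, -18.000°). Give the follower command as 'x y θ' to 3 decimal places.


axis x: 3·1.000 + -1 = 2.000
axis y: 1/2·25.000 + 1 = 13.500
axis θ: 1/4·-18.000 + -1/2 = -5.000

2.000 13.500 -5.000


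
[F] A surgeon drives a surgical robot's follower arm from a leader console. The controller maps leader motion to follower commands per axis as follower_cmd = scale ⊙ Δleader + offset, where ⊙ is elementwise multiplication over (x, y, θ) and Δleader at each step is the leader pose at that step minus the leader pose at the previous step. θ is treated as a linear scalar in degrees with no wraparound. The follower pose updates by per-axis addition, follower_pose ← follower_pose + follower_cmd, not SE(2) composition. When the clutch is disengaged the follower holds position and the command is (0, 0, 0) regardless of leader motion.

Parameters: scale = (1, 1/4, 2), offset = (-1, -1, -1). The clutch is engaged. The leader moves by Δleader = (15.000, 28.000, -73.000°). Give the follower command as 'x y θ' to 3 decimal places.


axis x: 1·15.000 + -1 = 14.000
axis y: 1/4·28.000 + -1 = 6.000
axis θ: 2·-73.000 + -1 = -147.000

14.000 6.000 -147.000


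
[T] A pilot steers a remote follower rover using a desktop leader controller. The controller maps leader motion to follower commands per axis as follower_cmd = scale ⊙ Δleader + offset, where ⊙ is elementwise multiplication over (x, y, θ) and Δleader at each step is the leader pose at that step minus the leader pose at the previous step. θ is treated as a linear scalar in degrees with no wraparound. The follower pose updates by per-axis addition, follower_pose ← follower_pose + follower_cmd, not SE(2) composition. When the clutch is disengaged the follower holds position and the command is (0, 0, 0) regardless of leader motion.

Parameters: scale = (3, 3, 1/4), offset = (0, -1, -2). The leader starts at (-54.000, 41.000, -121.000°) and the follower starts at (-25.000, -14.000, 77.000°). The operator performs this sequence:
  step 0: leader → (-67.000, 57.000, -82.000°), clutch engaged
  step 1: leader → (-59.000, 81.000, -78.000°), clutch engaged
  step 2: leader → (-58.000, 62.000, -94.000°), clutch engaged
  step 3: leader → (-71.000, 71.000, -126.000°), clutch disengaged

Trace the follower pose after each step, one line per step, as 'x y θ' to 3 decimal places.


-64.000 33.000 84.750
-40.000 104.000 83.750
-37.000 46.000 77.750
-37.000 46.000 77.750

step 0: Δleader=(-13.000, 16.000, 39.000°), engaged; cmd=(-39.000, 47.000, 7.750°) → follower=(-64.000, 33.000, 84.750°)
step 1: Δleader=(8.000, 24.000, 4.000°), engaged; cmd=(24.000, 71.000, -1.000°) → follower=(-40.000, 104.000, 83.750°)
step 2: Δleader=(1.000, -19.000, -16.000°), engaged; cmd=(3.000, -58.000, -6.000°) → follower=(-37.000, 46.000, 77.750°)
step 3: Δleader=(-13.000, 9.000, -32.000°), disengaged; cmd=(0,0,0) → follower holds at (-37.000, 46.000, 77.750°)


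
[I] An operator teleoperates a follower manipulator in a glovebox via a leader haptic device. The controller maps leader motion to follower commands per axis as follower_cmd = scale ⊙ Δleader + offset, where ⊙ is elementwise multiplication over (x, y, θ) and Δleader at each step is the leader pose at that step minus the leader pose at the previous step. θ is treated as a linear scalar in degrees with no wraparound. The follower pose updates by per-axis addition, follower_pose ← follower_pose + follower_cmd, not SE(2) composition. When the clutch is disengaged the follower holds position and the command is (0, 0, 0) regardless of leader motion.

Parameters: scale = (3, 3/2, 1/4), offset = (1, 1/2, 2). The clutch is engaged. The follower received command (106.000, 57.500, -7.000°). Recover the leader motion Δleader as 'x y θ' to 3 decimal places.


35.000 38.000 -36.000

axis x: (106.000 − 1) / (3) = 35.000
axis y: (57.500 − 1/2) / (3/2) = 38.000
axis θ: (-7.000 − 2) / (1/4) = -36.000


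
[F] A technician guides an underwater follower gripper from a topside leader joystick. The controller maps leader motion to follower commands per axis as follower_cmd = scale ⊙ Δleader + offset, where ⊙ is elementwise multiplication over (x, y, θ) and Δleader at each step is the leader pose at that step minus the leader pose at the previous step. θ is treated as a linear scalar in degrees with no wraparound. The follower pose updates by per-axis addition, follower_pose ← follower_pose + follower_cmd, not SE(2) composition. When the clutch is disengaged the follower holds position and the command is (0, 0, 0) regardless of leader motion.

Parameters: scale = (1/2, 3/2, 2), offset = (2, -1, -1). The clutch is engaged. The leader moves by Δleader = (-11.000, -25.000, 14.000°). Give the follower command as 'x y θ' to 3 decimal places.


-3.500 -38.500 27.000

axis x: 1/2·-11.000 + 2 = -3.500
axis y: 3/2·-25.000 + -1 = -38.500
axis θ: 2·14.000 + -1 = 27.000


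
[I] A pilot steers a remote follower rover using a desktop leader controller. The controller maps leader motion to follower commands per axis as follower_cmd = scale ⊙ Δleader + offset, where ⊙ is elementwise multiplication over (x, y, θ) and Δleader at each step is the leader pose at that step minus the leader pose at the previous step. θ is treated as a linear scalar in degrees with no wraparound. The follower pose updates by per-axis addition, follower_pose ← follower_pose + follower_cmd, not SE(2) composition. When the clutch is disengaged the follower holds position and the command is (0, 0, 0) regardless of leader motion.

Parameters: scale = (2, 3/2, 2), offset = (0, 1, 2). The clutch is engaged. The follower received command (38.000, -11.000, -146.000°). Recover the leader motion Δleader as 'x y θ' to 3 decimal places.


axis x: (38.000 − 0) / (2) = 19.000
axis y: (-11.000 − 1) / (3/2) = -8.000
axis θ: (-146.000 − 2) / (2) = -74.000

19.000 -8.000 -74.000


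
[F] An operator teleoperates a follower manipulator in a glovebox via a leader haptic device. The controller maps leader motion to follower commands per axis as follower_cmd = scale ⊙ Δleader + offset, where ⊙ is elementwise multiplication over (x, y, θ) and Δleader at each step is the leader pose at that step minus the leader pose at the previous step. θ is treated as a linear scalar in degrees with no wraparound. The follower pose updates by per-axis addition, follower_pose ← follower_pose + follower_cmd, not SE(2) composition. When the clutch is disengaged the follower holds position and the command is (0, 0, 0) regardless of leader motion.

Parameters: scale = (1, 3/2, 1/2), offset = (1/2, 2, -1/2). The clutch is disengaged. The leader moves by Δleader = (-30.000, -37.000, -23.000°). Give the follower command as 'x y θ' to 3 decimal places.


clutch disengaged → follower holds; cmd = (0, 0, 0)

0.000 0.000 0.000


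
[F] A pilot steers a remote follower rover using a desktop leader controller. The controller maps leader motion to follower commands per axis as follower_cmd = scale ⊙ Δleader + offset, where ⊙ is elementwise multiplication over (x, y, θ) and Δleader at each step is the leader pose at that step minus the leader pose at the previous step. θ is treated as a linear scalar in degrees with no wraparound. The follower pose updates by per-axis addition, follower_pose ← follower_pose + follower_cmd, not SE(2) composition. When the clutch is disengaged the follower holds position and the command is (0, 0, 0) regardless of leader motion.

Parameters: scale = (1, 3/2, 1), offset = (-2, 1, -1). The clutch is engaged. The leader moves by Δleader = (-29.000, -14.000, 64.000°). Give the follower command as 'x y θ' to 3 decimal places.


-31.000 -20.000 63.000

axis x: 1·-29.000 + -2 = -31.000
axis y: 3/2·-14.000 + 1 = -20.000
axis θ: 1·64.000 + -1 = 63.000


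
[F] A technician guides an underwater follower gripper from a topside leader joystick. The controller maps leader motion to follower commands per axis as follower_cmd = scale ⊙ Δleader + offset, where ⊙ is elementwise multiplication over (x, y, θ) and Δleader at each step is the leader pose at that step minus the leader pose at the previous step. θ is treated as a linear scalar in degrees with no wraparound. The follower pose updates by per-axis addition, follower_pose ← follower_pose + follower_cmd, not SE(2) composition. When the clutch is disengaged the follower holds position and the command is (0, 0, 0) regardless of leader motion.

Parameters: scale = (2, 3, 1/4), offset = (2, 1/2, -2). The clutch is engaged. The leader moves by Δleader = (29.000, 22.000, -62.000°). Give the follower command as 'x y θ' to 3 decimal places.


axis x: 2·29.000 + 2 = 60.000
axis y: 3·22.000 + 1/2 = 66.500
axis θ: 1/4·-62.000 + -2 = -17.500

60.000 66.500 -17.500


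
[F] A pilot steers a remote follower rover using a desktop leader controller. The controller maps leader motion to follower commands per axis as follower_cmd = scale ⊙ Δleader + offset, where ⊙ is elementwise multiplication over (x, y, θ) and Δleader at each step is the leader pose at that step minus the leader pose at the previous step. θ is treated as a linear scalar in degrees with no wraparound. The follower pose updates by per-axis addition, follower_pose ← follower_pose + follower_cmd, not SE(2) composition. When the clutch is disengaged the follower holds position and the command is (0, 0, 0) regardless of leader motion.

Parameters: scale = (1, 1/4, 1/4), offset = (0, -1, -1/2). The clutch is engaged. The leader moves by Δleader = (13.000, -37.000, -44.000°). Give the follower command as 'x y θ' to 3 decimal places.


13.000 -10.250 -11.500

axis x: 1·13.000 + 0 = 13.000
axis y: 1/4·-37.000 + -1 = -10.250
axis θ: 1/4·-44.000 + -1/2 = -11.500


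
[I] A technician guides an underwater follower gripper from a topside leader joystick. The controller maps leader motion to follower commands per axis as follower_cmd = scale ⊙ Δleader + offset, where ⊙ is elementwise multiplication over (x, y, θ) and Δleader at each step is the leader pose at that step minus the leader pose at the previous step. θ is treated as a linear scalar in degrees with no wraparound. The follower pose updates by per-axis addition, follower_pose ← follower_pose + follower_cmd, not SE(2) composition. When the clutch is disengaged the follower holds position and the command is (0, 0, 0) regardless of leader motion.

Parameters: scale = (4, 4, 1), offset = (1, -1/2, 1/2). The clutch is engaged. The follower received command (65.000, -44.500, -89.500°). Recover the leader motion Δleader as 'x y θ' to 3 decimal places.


16.000 -11.000 -90.000

axis x: (65.000 − 1) / (4) = 16.000
axis y: (-44.500 − -1/2) / (4) = -11.000
axis θ: (-89.500 − 1/2) / (1) = -90.000


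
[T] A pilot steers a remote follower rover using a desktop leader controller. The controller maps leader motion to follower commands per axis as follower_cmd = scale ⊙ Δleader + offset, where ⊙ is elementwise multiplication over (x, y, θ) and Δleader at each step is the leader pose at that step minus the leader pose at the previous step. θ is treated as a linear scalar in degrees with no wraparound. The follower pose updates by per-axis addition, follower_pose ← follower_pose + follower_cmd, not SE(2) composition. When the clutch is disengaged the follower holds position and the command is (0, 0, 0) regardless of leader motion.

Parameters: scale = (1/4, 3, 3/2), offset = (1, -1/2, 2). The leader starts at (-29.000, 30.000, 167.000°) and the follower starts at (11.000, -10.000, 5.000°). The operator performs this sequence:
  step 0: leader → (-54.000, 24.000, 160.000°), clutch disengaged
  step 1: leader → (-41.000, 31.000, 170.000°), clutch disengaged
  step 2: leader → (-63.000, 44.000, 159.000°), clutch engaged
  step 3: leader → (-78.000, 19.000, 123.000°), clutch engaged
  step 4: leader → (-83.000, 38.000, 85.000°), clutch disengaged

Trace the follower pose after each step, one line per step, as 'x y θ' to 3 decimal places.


step 0: Δleader=(-25.000, -6.000, -7.000°), disengaged; cmd=(0,0,0) → follower holds at (11.000, -10.000, 5.000°)
step 1: Δleader=(13.000, 7.000, 10.000°), disengaged; cmd=(0,0,0) → follower holds at (11.000, -10.000, 5.000°)
step 2: Δleader=(-22.000, 13.000, -11.000°), engaged; cmd=(-4.500, 38.500, -14.500°) → follower=(6.500, 28.500, -9.500°)
step 3: Δleader=(-15.000, -25.000, -36.000°), engaged; cmd=(-2.750, -75.500, -52.000°) → follower=(3.750, -47.000, -61.500°)
step 4: Δleader=(-5.000, 19.000, -38.000°), disengaged; cmd=(0,0,0) → follower holds at (3.750, -47.000, -61.500°)

11.000 -10.000 5.000
11.000 -10.000 5.000
6.500 28.500 -9.500
3.750 -47.000 -61.500
3.750 -47.000 -61.500


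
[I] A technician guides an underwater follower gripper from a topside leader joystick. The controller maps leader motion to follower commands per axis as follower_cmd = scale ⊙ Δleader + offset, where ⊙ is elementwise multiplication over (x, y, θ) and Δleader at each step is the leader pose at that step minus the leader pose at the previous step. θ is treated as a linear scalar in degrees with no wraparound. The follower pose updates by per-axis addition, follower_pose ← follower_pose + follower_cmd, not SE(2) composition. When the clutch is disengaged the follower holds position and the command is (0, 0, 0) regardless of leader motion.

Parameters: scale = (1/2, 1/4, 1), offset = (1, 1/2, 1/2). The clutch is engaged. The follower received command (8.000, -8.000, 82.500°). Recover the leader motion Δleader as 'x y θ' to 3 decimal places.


14.000 -34.000 82.000

axis x: (8.000 − 1) / (1/2) = 14.000
axis y: (-8.000 − 1/2) / (1/4) = -34.000
axis θ: (82.500 − 1/2) / (1) = 82.000


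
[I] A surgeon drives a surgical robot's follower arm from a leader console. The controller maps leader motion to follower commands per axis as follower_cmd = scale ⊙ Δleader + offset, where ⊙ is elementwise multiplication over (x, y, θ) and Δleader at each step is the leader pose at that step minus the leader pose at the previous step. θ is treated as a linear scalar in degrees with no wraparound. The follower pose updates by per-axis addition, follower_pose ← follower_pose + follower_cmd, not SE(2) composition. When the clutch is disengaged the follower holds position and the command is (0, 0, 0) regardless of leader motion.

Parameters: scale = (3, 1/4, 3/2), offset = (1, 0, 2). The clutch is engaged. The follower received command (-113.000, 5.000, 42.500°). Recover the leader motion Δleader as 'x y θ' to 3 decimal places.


axis x: (-113.000 − 1) / (3) = -38.000
axis y: (5.000 − 0) / (1/4) = 20.000
axis θ: (42.500 − 2) / (3/2) = 27.000

-38.000 20.000 27.000


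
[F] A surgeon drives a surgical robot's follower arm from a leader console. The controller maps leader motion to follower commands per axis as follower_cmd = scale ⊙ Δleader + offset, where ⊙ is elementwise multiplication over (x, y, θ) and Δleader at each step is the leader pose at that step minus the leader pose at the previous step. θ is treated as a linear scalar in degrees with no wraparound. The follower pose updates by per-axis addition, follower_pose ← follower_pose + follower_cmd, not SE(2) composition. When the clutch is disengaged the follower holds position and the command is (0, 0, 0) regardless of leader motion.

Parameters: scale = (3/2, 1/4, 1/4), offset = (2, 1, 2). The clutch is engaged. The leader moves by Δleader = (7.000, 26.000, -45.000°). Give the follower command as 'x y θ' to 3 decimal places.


12.500 7.500 -9.250

axis x: 3/2·7.000 + 2 = 12.500
axis y: 1/4·26.000 + 1 = 7.500
axis θ: 1/4·-45.000 + 2 = -9.250


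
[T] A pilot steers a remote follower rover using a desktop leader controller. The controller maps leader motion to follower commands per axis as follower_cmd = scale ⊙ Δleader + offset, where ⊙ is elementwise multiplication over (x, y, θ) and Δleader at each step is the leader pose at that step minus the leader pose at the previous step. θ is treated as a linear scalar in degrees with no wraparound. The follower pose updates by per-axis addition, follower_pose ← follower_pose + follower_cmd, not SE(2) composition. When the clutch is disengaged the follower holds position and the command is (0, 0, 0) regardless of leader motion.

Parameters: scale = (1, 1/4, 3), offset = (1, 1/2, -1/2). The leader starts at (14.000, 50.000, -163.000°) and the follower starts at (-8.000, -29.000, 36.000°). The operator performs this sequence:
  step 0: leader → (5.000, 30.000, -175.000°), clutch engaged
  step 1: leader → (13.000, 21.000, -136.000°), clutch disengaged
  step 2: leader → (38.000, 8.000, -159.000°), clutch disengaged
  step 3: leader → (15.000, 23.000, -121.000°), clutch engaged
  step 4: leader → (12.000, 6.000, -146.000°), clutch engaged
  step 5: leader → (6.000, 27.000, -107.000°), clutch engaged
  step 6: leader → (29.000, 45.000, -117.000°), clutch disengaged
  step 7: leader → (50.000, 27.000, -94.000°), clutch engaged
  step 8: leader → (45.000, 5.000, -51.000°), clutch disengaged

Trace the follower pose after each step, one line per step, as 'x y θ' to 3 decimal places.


step 0: Δleader=(-9.000, -20.000, -12.000°), engaged; cmd=(-8.000, -4.500, -36.500°) → follower=(-16.000, -33.500, -0.500°)
step 1: Δleader=(8.000, -9.000, 39.000°), disengaged; cmd=(0,0,0) → follower holds at (-16.000, -33.500, -0.500°)
step 2: Δleader=(25.000, -13.000, -23.000°), disengaged; cmd=(0,0,0) → follower holds at (-16.000, -33.500, -0.500°)
step 3: Δleader=(-23.000, 15.000, 38.000°), engaged; cmd=(-22.000, 4.250, 113.500°) → follower=(-38.000, -29.250, 113.000°)
step 4: Δleader=(-3.000, -17.000, -25.000°), engaged; cmd=(-2.000, -3.750, -75.500°) → follower=(-40.000, -33.000, 37.500°)
step 5: Δleader=(-6.000, 21.000, 39.000°), engaged; cmd=(-5.000, 5.750, 116.500°) → follower=(-45.000, -27.250, 154.000°)
step 6: Δleader=(23.000, 18.000, -10.000°), disengaged; cmd=(0,0,0) → follower holds at (-45.000, -27.250, 154.000°)
step 7: Δleader=(21.000, -18.000, 23.000°), engaged; cmd=(22.000, -4.000, 68.500°) → follower=(-23.000, -31.250, 222.500°)
step 8: Δleader=(-5.000, -22.000, 43.000°), disengaged; cmd=(0,0,0) → follower holds at (-23.000, -31.250, 222.500°)

-16.000 -33.500 -0.500
-16.000 -33.500 -0.500
-16.000 -33.500 -0.500
-38.000 -29.250 113.000
-40.000 -33.000 37.500
-45.000 -27.250 154.000
-45.000 -27.250 154.000
-23.000 -31.250 222.500
-23.000 -31.250 222.500


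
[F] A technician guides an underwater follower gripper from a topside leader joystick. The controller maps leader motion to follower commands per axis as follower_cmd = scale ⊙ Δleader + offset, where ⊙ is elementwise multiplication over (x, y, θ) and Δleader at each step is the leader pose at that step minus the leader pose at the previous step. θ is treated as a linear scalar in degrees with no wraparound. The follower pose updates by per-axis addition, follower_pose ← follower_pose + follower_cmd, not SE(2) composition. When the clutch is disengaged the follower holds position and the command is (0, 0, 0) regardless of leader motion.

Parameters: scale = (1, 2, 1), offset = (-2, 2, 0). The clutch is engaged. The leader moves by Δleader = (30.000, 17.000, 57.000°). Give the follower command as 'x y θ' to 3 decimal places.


28.000 36.000 57.000

axis x: 1·30.000 + -2 = 28.000
axis y: 2·17.000 + 2 = 36.000
axis θ: 1·57.000 + 0 = 57.000


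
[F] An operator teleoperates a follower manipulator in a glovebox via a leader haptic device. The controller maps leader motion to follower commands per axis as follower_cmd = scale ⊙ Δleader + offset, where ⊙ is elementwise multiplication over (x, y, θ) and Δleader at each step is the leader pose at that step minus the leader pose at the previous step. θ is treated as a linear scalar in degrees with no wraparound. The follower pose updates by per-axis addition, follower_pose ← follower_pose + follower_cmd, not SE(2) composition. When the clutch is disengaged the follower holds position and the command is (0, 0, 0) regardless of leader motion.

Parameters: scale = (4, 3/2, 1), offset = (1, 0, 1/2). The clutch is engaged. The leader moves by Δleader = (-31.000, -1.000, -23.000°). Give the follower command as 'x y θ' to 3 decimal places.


-123.000 -1.500 -22.500

axis x: 4·-31.000 + 1 = -123.000
axis y: 3/2·-1.000 + 0 = -1.500
axis θ: 1·-23.000 + 1/2 = -22.500


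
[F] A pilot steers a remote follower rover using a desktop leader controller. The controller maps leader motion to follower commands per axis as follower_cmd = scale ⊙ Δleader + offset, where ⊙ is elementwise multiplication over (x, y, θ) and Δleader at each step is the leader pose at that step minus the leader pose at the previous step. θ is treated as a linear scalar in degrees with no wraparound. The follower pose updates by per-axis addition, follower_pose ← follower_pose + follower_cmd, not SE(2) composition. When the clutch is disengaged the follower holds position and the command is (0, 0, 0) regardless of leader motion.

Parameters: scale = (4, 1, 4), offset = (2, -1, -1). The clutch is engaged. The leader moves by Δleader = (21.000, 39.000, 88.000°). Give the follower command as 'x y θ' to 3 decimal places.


axis x: 4·21.000 + 2 = 86.000
axis y: 1·39.000 + -1 = 38.000
axis θ: 4·88.000 + -1 = 351.000

86.000 38.000 351.000


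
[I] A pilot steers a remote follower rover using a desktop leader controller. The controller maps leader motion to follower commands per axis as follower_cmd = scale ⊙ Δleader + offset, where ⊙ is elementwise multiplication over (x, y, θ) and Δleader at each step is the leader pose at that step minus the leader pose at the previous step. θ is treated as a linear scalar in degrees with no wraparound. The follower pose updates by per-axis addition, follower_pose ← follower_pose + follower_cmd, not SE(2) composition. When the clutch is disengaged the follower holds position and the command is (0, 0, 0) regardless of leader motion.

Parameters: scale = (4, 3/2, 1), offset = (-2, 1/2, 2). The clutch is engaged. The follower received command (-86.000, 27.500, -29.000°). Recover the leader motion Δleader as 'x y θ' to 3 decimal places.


-21.000 18.000 -31.000

axis x: (-86.000 − -2) / (4) = -21.000
axis y: (27.500 − 1/2) / (3/2) = 18.000
axis θ: (-29.000 − 2) / (1) = -31.000


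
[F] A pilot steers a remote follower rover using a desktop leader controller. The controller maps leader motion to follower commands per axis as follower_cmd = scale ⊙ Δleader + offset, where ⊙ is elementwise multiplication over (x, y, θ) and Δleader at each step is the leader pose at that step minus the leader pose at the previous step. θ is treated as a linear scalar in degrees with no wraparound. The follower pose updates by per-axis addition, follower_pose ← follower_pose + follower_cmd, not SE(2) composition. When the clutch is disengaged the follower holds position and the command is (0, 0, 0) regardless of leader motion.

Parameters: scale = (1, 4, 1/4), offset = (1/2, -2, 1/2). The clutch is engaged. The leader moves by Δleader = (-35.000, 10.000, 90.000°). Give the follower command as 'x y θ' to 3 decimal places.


-34.500 38.000 23.000

axis x: 1·-35.000 + 1/2 = -34.500
axis y: 4·10.000 + -2 = 38.000
axis θ: 1/4·90.000 + 1/2 = 23.000


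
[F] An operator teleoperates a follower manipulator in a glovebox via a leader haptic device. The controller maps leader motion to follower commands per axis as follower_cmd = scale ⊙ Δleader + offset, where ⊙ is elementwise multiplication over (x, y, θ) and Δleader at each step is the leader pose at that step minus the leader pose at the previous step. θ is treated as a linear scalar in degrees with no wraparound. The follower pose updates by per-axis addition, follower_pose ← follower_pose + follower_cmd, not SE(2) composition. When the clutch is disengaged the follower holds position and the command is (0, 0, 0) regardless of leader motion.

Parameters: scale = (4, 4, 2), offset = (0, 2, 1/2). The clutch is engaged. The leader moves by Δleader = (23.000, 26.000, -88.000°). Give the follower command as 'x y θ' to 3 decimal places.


92.000 106.000 -175.500

axis x: 4·23.000 + 0 = 92.000
axis y: 4·26.000 + 2 = 106.000
axis θ: 2·-88.000 + 1/2 = -175.500


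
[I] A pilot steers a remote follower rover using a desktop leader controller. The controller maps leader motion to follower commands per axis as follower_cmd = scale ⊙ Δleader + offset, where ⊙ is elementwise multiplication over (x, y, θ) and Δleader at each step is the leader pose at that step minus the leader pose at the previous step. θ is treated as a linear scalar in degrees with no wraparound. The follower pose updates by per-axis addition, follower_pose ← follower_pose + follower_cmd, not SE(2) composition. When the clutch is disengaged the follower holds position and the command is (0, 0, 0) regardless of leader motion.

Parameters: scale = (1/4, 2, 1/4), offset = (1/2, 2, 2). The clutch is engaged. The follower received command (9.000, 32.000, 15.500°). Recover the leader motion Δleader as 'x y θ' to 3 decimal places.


axis x: (9.000 − 1/2) / (1/4) = 34.000
axis y: (32.000 − 2) / (2) = 15.000
axis θ: (15.500 − 2) / (1/4) = 54.000

34.000 15.000 54.000


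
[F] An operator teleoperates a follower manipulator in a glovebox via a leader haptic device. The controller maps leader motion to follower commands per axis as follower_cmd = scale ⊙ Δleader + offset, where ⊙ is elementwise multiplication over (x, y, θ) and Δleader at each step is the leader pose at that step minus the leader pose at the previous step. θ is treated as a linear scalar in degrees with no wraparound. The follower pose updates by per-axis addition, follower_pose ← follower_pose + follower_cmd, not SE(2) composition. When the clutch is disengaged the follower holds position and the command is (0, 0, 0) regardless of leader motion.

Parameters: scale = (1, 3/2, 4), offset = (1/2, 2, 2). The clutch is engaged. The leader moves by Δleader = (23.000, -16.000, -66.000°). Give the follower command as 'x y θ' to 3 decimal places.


23.500 -22.000 -262.000

axis x: 1·23.000 + 1/2 = 23.500
axis y: 3/2·-16.000 + 2 = -22.000
axis θ: 4·-66.000 + 2 = -262.000


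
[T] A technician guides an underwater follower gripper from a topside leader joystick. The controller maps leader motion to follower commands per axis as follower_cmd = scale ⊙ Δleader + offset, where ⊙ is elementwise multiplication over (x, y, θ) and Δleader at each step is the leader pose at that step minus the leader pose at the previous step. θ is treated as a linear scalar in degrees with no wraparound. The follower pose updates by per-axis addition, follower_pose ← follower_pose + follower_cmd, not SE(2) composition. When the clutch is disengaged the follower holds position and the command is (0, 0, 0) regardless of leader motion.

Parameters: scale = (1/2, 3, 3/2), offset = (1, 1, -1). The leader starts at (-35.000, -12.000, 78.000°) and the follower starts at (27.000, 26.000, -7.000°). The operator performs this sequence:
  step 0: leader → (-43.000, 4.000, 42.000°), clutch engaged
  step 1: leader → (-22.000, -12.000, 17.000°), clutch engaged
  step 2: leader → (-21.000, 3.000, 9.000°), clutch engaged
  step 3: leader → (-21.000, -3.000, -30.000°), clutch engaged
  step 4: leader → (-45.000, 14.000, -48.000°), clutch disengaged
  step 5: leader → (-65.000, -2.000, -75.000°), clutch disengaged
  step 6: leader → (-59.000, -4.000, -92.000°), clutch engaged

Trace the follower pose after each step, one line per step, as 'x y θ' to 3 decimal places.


24.000 75.000 -62.000
35.500 28.000 -100.500
37.000 74.000 -113.500
38.000 57.000 -173.000
38.000 57.000 -173.000
38.000 57.000 -173.000
42.000 52.000 -199.500

step 0: Δleader=(-8.000, 16.000, -36.000°), engaged; cmd=(-3.000, 49.000, -55.000°) → follower=(24.000, 75.000, -62.000°)
step 1: Δleader=(21.000, -16.000, -25.000°), engaged; cmd=(11.500, -47.000, -38.500°) → follower=(35.500, 28.000, -100.500°)
step 2: Δleader=(1.000, 15.000, -8.000°), engaged; cmd=(1.500, 46.000, -13.000°) → follower=(37.000, 74.000, -113.500°)
step 3: Δleader=(0.000, -6.000, -39.000°), engaged; cmd=(1.000, -17.000, -59.500°) → follower=(38.000, 57.000, -173.000°)
step 4: Δleader=(-24.000, 17.000, -18.000°), disengaged; cmd=(0,0,0) → follower holds at (38.000, 57.000, -173.000°)
step 5: Δleader=(-20.000, -16.000, -27.000°), disengaged; cmd=(0,0,0) → follower holds at (38.000, 57.000, -173.000°)
step 6: Δleader=(6.000, -2.000, -17.000°), engaged; cmd=(4.000, -5.000, -26.500°) → follower=(42.000, 52.000, -199.500°)


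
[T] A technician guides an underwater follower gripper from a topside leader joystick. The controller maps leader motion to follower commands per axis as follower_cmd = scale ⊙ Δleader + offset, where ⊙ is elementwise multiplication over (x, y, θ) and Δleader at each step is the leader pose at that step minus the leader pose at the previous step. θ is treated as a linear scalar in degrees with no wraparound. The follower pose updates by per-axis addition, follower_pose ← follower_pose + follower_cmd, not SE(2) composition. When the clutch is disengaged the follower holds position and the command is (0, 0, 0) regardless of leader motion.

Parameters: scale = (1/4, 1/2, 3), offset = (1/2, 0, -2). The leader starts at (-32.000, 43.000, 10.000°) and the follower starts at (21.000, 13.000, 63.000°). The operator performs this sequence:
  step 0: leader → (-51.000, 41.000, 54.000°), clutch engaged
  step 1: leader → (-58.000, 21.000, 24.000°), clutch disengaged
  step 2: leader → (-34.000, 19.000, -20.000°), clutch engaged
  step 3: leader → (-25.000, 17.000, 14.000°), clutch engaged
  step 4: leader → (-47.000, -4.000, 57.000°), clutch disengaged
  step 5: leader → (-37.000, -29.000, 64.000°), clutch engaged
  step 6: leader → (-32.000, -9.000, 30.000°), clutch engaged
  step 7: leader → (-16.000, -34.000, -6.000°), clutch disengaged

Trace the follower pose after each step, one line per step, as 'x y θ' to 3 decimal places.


step 0: Δleader=(-19.000, -2.000, 44.000°), engaged; cmd=(-4.250, -1.000, 130.000°) → follower=(16.750, 12.000, 193.000°)
step 1: Δleader=(-7.000, -20.000, -30.000°), disengaged; cmd=(0,0,0) → follower holds at (16.750, 12.000, 193.000°)
step 2: Δleader=(24.000, -2.000, -44.000°), engaged; cmd=(6.500, -1.000, -134.000°) → follower=(23.250, 11.000, 59.000°)
step 3: Δleader=(9.000, -2.000, 34.000°), engaged; cmd=(2.750, -1.000, 100.000°) → follower=(26.000, 10.000, 159.000°)
step 4: Δleader=(-22.000, -21.000, 43.000°), disengaged; cmd=(0,0,0) → follower holds at (26.000, 10.000, 159.000°)
step 5: Δleader=(10.000, -25.000, 7.000°), engaged; cmd=(3.000, -12.500, 19.000°) → follower=(29.000, -2.500, 178.000°)
step 6: Δleader=(5.000, 20.000, -34.000°), engaged; cmd=(1.750, 10.000, -104.000°) → follower=(30.750, 7.500, 74.000°)
step 7: Δleader=(16.000, -25.000, -36.000°), disengaged; cmd=(0,0,0) → follower holds at (30.750, 7.500, 74.000°)

16.750 12.000 193.000
16.750 12.000 193.000
23.250 11.000 59.000
26.000 10.000 159.000
26.000 10.000 159.000
29.000 -2.500 178.000
30.750 7.500 74.000
30.750 7.500 74.000


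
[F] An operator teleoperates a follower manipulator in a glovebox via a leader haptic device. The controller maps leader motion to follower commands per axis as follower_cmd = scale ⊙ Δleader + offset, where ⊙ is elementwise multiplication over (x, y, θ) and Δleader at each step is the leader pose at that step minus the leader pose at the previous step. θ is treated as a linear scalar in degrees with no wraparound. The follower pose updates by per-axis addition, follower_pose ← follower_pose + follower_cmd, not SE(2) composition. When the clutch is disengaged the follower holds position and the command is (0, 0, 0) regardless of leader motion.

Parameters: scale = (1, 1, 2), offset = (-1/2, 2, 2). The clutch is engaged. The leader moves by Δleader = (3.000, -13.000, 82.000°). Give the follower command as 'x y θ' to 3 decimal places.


axis x: 1·3.000 + -1/2 = 2.500
axis y: 1·-13.000 + 2 = -11.000
axis θ: 2·82.000 + 2 = 166.000

2.500 -11.000 166.000


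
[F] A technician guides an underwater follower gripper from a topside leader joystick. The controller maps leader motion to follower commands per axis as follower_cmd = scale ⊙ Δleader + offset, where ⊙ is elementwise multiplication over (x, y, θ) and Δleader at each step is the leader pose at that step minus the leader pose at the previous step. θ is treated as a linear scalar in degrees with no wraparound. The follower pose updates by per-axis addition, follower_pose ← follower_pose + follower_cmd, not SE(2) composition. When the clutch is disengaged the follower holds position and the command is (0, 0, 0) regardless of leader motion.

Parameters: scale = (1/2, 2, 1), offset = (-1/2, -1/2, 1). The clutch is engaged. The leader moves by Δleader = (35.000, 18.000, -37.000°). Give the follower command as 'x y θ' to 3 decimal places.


axis x: 1/2·35.000 + -1/2 = 17.000
axis y: 2·18.000 + -1/2 = 35.500
axis θ: 1·-37.000 + 1 = -36.000

17.000 35.500 -36.000


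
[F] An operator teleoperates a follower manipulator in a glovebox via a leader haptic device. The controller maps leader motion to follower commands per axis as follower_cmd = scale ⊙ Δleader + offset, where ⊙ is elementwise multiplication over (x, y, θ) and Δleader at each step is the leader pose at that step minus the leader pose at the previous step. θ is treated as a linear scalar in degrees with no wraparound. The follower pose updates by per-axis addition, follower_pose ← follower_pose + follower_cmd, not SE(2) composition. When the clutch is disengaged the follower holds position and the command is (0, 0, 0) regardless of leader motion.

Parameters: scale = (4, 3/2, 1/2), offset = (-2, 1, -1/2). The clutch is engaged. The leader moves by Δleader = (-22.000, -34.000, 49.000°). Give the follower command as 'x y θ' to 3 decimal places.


-90.000 -50.000 24.000

axis x: 4·-22.000 + -2 = -90.000
axis y: 3/2·-34.000 + 1 = -50.000
axis θ: 1/2·49.000 + -1/2 = 24.000
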